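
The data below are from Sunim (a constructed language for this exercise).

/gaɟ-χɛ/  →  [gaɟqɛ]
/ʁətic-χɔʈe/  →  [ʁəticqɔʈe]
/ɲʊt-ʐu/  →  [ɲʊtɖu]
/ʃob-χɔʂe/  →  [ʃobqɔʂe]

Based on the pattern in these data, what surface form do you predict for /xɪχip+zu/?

[xɪχipdu]

The data show progressive manner assimilation: /χ/ → [q] after /ɟ/; /χ/ → [q] after /c/; /ʐ/ → [ɖ] after /t/; /χ/ → [q] after /b/. In each pair only manner changes, matching the preceding consonant, while place and voice stay constant.
The rule targets /z/ (voiced alveolar fricative), which sits after the trigger /p/ (stop).
A voiced alveolar stop is [d], so the surface segment is [d].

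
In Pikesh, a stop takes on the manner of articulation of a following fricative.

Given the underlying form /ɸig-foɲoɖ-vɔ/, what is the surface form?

[ɸiɣfoɲoʐvɔ]

The rule targets /g/ (voiced velar stop), which sits before the trigger /f/ (fricative).
The voiced velar fricative is [ɣ], so /g/ → [ɣ].
The same rule applies at the second boundary: /ɖ/ → [ʐ] next to /v/.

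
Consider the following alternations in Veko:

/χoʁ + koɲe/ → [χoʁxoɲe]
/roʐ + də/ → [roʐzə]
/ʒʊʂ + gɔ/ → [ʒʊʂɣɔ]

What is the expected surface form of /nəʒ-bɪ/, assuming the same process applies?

The data show progressive manner assimilation: /k/ → [x] after /ʁ/; /d/ → [z] after /ʐ/; /g/ → [ɣ] after /ʂ/. In each pair only manner changes, matching the preceding consonant, while place and voice stay constant.
The rule targets /b/ (voiced bilabial stop), which sits after the trigger /ʒ/ (fricative).
The voiced bilabial fricative is [β], so /b/ → [β].

[nəʒβɪ]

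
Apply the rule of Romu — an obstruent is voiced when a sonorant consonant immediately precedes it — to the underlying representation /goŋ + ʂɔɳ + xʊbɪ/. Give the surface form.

The rule targets /ʂ/ (voiceless retroflex fricative), which sits after the trigger /ŋ/ (voiced).
A voiced retroflex fricative is [ʐ], so the surface segment is [ʐ].
At the second juncture, /x/ likewise becomes [ɣ] adjacent to /ɳ/.

[goŋʐɔɳɣʊbɪ]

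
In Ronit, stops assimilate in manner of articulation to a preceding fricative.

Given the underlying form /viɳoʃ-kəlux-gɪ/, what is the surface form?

/k/ is a voiceless velar stop. The preceding trigger /ʃ/ is a fricative, so /k/ must become a fricative as well.
The voiceless velar fricative is [x], so /k/ → [x].
At the second juncture, /g/ likewise becomes [ɣ] adjacent to /x/.

[viɳoʃxəluxɣɪ]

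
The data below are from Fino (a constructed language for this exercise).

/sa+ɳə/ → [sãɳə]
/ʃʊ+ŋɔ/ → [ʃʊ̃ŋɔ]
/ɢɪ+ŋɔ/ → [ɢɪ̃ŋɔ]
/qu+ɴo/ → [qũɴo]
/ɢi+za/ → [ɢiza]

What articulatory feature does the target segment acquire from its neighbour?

nasality

The vowel /a/ surfaces as nasalised [ã] next to the following nasal /ɳ/ — it has acquired the [+nasal] feature of its neighbour.
Likewise in the remaining data: /ʊ/ → [ʊ̃] before /ŋ/; /ɪ/ → [ɪ̃] before /ŋ/; /u/ → [ũ] before /ɴ/ — each time a vowel is nasalised next to a following nasal.
No change occurs in [ɢiza] because the vowel at the boundary is adjacent to an oral consonant, not a nasal (/i/ next to /z/).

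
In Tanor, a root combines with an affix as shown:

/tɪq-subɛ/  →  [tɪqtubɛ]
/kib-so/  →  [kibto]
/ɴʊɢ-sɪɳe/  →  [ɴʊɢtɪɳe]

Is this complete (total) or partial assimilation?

Comparing underlying and surface forms, /s/ → [t] is the alternation; the neighbouring /q/ is constant.
/s/ is a fricative while /q/ is a stop; the output [t] is a stop, matching the trigger — so the feature that spreads is manner.
Place and voice are unchanged, so the assimilation is partial, not total.
Checking the remaining alternations: /s/ → [t] after /b/ (fricative → stop, matching a stop); /s/ → [t] after /ɢ/ (fricative → stop, matching a stop) — only manner changes, and always toward the preceding segment.

partial assimilation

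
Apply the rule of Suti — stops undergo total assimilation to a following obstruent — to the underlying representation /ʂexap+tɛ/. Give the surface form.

[ʂexattɛ]

/p/ is the segment targeted by the rule; it sits immediately before /t/, so it assimilates completely and surfaces as [t].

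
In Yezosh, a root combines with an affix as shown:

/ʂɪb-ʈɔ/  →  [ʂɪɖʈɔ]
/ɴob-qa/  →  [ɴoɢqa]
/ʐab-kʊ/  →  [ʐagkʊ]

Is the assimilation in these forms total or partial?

partial assimilation

Underlying /b/ is realised as [ɖ] next to /ʈ/; /ʈ/ itself does not change.
The change bilabial → retroflex matches the place of the following /ʈ/, identifying this as place assimilation.
Manner and voice are unchanged, so the assimilation is partial, not total.
The other alternating forms pattern the same way: /b/ → [ɢ] before /q/ (bilabial → uvular, matching uvular); /b/ → [g] before /k/ (bilabial → velar, matching velar) — only place changes, and always toward the following segment.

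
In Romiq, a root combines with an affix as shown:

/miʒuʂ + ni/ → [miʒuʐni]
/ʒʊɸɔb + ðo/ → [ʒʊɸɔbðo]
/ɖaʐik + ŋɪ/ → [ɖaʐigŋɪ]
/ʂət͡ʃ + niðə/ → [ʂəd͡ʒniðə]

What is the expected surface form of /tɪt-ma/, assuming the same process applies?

[tɪdma]

The data show regressive voicing assimilation: /ʂ/ → [ʐ] before /n/; /k/ → [g] before /ŋ/; /t͡ʃ/ → [d͡ʒ] before /n/. In each pair only voicing changes, matching the following consonant, while place and manner stay constant.
Nothing changes in [ʒʊɸɔbðo]: there the adjacent consonants already agree in voicing (/b/ and /ð/ are both voiced), so this form is consistent with the same rule.
The rule targets /t/ (voiceless alveolar stop), which sits before the trigger /m/ (voiced).
A voiced alveolar stop is [d], so the surface segment is [d].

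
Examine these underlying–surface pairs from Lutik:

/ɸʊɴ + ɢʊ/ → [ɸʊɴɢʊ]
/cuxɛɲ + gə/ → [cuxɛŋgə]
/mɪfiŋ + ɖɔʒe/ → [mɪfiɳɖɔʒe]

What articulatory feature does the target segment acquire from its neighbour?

place

The segment that alternates is /ɲ/, which surfaces as [ŋ] when adjacent to /g/.
The change palatal → velar matches the place of the following /g/, identifying this as place assimilation.
Checking the remaining alternation: /ŋ/ → [ɳ] before /ɖ/ (velar → retroflex, matching retroflex) — only place changes, and always toward the following segment.
Nothing changes in [ɸʊɴɢʊ]: there the adjacent consonants already agree in place (/ɴ/ and /ɢ/ are both uvular), so this form is consistent with the same rule.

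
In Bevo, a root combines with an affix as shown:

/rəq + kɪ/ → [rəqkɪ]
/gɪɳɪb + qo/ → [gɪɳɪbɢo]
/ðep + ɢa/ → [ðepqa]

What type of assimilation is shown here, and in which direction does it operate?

Comparing underlying and surface forms, /q/ → [ɢ] is the alternation; the neighbouring /b/ is constant.
The change voiceless → voiced matches the voicing of the preceding /b/, identifying this as voicing assimilation.
Place and manner are unchanged, so the assimilation is partial, not total.
The same holds elsewhere in the data: /ɢ/ → [q] after /p/ (voiced → voiceless, matching voiceless) — only voicing changes, and always toward the preceding segment.
Nothing changes in [rəqkɪ]: there the adjacent consonants already agree in voicing (/k/ and /q/ are both voiceless), so this form is consistent with the same rule.
Since the segment that changes follows the conditioning segment, the assimilation is progressive.

progressive voicing assimilation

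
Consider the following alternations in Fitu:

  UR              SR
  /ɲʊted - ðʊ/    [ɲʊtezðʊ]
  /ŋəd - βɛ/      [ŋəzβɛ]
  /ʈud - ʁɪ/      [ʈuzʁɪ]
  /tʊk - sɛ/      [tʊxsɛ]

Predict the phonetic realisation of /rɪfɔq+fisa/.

[rɪfɔχfisa]

The data show regressive manner assimilation: /d/ → [z] before /ð/; /d/ → [z] before /β/; /d/ → [z] before /ʁ/; /k/ → [x] before /s/. In each pair only manner changes, matching the following consonant, while place and voice stay constant.
The rule targets /q/ (voiceless uvular stop), which sits before the trigger /f/ (fricative).
A voiceless uvular fricative is [χ], so the surface segment is [χ].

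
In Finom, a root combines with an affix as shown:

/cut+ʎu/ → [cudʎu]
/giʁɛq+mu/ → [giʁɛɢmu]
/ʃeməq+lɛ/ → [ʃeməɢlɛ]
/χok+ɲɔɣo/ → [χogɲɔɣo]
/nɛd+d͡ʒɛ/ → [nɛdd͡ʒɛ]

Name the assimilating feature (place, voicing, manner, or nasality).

Underlying /t/ is realised as [d] next to /ʎ/; /ʎ/ itself does not change.
/t/ is voiceless while /ʎ/ is voiced; the output [d] is voiced, matching the trigger — so the feature that spreads is voicing.
Checking the remaining alternations: /q/ → [ɢ] before /m/ (voiceless → voiced, matching voiced); /q/ → [ɢ] before /l/ (voiceless → voiced, matching voiced); /k/ → [g] before /ɲ/ (voiceless → voiced, matching voiced) — only voicing changes, and always toward the following segment.
Nothing changes in [nɛdd͡ʒɛ]: there the adjacent consonants already agree in voicing (/d/ and /d͡ʒ/ are both voiced), so this form is consistent with the same rule.

voicing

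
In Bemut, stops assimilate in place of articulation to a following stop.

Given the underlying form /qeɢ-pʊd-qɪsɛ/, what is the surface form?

[qebpʊɢqɪsɛ]

/ɢ/ is a voiced uvular stop. The following trigger /p/ is bilabial, so /ɢ/ must become bilabial as well.
The voiced bilabial stop is [b], so /ɢ/ → [b].
At the second juncture, /d/ likewise becomes [ɢ] adjacent to /q/.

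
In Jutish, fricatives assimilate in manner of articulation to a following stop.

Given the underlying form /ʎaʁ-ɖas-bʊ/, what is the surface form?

The rule targets /ʁ/ (voiced uvular fricative), which sits before the trigger /ɖ/ (stop).
The voiced uvular stop is [ɢ], so /ʁ/ → [ɢ].
The same rule applies at the second boundary: /s/ → [t] next to /b/.

[ʎaɢɖatbʊ]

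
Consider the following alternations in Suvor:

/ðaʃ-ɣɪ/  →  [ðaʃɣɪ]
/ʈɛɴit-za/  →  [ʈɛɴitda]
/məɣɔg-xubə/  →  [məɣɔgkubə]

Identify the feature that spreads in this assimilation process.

The segment that alternates is /z/, which surfaces as [d] when adjacent to /t/.
/z/ is a fricative while /t/ is a stop; the output [d] is a stop, matching the trigger — so the feature that spreads is manner.
The other alternating form patterns the same way: /x/ → [k] after /g/ (fricative → stop, matching a stop) — only manner changes, and always toward the preceding segment.
Nothing changes in [ðaʃɣɪ]: there the adjacent consonants already agree in manner (/ɣ/ and /ʃ/ are both fricatives), so this form is consistent with the same rule.

manner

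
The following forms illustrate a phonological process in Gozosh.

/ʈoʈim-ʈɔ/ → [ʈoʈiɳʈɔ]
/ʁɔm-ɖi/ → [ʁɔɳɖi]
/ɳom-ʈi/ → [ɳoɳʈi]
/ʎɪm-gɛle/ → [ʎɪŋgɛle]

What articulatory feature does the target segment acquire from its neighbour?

The segment that alternates is /m/, which surfaces as [ɳ] when adjacent to /ʈ/.
/m/ is bilabial while /ʈ/ is retroflex; the output [ɳ] is retroflex, matching the trigger — so the feature that spreads is place.
The other alternating forms pattern the same way: /m/ → [ɳ] before /ɖ/ (bilabial → retroflex, matching retroflex); /m/ → [ŋ] before /g/ (bilabial → velar, matching velar) — only place changes, and always toward the following segment.

place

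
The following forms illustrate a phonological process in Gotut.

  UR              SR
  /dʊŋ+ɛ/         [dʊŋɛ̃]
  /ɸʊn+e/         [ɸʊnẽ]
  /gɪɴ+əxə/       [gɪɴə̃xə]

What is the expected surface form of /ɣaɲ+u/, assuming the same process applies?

The data show progressive nasality assimilation (vowel nasalisation): /ɛ/ → [ɛ̃] after /ŋ/; /e/ → [ẽ] after /n/; /ə/ → [ə̃] after /ɴ/ — a vowel is nasalised by an immediately preceding nasal consonant.
The vowel /u/ is adjacent to the preceding nasal /ɲ/, so it acquires [+nasal] and surfaces as [ũ].

[ɣaɲũ]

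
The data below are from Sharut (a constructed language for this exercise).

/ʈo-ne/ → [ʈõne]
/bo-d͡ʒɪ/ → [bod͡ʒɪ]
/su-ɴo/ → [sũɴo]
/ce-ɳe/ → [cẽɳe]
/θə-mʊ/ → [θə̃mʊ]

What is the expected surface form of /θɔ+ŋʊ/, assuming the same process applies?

The data show regressive nasality assimilation (vowel nasalisation): /o/ → [õ] before /n/; /u/ → [ũ] before /ɴ/; /e/ → [ẽ] before /ɳ/; /ə/ → [ə̃] before /m/ — a vowel is nasalised by an immediately following nasal consonant.
No change occurs in [bod͡ʒɪ] because the vowel at the boundary is adjacent to an oral consonant, not a nasal (/o/ next to /d͡ʒ/).
/ɔ/ sits next to the nasal /ŋ/ and is therefore nasalised to [ɔ̃].

[θɔ̃ŋʊ]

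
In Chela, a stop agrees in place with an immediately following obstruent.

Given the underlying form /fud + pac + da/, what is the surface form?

/d/ is a voiced alveolar stop. The following trigger /p/ is bilabial, so /d/ must become bilabial as well.
Changing only its place to bilabial gives [b] — the voiced bilabial stop.
At the second juncture, /c/ likewise becomes [t] adjacent to /d/.

[fubpatda]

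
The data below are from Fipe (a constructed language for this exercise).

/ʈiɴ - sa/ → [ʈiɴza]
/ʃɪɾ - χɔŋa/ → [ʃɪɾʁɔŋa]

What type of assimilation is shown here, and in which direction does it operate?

progressive voicing assimilation

Comparing underlying and surface forms, /s/ → [z] is the alternation; the neighbouring /ɴ/ is constant.
The change voiceless → voiced matches the voicing of the preceding /ɴ/, identifying this as voicing assimilation.
Place and manner are unchanged, so the assimilation is partial, not total.
Checking the remaining alternation: /χ/ → [ʁ] after /ɾ/ (voiceless → voiced, matching voiced) — only voicing changes, and always toward the preceding segment.
The trigger is the preceding segment, so the direction is progressive (perseverative).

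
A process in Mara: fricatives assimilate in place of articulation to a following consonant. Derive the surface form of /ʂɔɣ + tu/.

The rule targets /ɣ/ (voiced velar fricative), which sits before the trigger /t/ (alveolar).
The voiced alveolar fricative is [z], so /ɣ/ → [z].

[ʂɔztu]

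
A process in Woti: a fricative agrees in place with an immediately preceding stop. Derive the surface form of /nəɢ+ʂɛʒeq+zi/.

[nəɢχɛʒeqʁi]

/ʂ/ is a voiceless retroflex fricative. The preceding trigger /ɢ/ is uvular, so /ʂ/ must become uvular as well.
A voiceless uvular fricative is [χ], so the surface segment is [χ].
The same rule applies at the second boundary: /z/ → [ʁ] next to /q/.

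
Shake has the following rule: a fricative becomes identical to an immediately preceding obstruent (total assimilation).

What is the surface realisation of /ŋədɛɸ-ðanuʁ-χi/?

/ð/ is the segment targeted by the rule; it sits immediately after /ɸ/, so it assimilates completely and surfaces as [ɸ].
The same rule applies at the second boundary: /χ/ → [ʁ] next to /ʁ/.

[ŋədɛɸɸanuʁʁi]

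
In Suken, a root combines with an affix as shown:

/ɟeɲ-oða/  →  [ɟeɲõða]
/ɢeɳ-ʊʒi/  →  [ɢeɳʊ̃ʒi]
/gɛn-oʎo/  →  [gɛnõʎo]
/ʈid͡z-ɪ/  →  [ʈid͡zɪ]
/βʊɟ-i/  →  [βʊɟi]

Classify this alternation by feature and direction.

progressive nasality assimilation (vowel nasalisation)

The vowel /o/ surfaces as nasalised [õ] next to the preceding nasal /ɲ/ — it has acquired the [+nasal] feature of its neighbour.
The other forms show the same pattern: /ʊ/ → [ʊ̃] after /ɳ/; /o/ → [õ] after /n/ — each time a vowel is nasalised next to a preceding nasal.
No change occurs in [ʈid͡zɪ], [βʊɟi] because the vowel at the boundary is adjacent to an oral consonant, not a nasal (/ɪ/ next to /d͡z/; /i/ next to /ɟ/).
Because the conditioning nasal is to the left of the vowel that changes, the process is progressive (perseverative).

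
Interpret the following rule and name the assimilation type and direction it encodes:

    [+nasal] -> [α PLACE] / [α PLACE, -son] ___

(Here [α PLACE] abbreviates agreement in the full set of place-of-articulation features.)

The rule copies the place features (abbreviated [PLACE]) from the environment onto the target, so the assimilating feature is place.
Since the environment is written before the underscore, the trigger precedes the target; the direction is progressive.

progressive place assimilation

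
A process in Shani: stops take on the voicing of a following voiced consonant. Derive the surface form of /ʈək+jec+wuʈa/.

[ʈəgjeɟwuʈa]

/k/ is a voiceless velar stop. The following trigger /j/ is voiced, so /k/ must become voiced as well.
Changing only its voicing to voiced gives [g] — the voiced velar stop.
At the second juncture, /c/ likewise becomes [ɟ] adjacent to /w/.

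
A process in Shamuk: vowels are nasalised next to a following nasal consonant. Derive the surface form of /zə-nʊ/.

[zə̃nʊ]

The vowel /ə/ is adjacent to the following nasal /n/, so it acquires [+nasal] and surfaces as [ə̃].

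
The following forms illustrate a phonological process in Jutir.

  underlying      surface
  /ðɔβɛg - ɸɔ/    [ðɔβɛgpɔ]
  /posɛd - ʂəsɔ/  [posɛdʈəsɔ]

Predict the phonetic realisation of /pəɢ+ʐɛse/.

[pəɢɖɛse]

The data show progressive manner assimilation: /ɸ/ → [p] after /g/; /ʂ/ → [ʈ] after /d/. In each pair only manner changes, matching the preceding consonant, while place and voice stay constant.
The rule targets /ʐ/ (voiced retroflex fricative), which sits after the trigger /ɢ/ (stop).
Changing only its manner to stop gives [ɖ] — the voiced retroflex stop.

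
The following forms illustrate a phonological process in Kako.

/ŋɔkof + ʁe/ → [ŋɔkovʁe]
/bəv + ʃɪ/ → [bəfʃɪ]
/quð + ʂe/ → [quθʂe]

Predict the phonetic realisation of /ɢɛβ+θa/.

[ɢɛɸθa]

The data show regressive voicing assimilation: /f/ → [v] before /ʁ/; /v/ → [f] before /ʃ/; /ð/ → [θ] before /ʂ/. In each pair only voicing changes, matching the following consonant, while place and manner stay constant.
The rule targets /β/ (voiced bilabial fricative), which sits before the trigger /θ/ (voiceless).
Changing only its voicing to voiceless gives [ɸ] — the voiceless bilabial fricative.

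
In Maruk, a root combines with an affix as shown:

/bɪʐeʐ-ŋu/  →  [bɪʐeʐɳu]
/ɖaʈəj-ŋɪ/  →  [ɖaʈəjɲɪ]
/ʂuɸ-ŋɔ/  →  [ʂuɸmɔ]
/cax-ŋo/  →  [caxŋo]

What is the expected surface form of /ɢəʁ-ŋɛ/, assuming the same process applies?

The data show progressive place assimilation: /ŋ/ → [ɳ] after /ʐ/; /ŋ/ → [ɲ] after /j/; /ŋ/ → [m] after /ɸ/. In each pair only place changes, matching the preceding consonant, while manner and voice stay constant.
Nothing changes in [caxŋo]: there the adjacent consonants already agree in place (/ŋ/ and /x/ are both velar), so this form is consistent with the same rule.
The rule targets /ŋ/ (voiced velar nasal), which sits after the trigger /ʁ/ (uvular).
The voiced uvular nasal is [ɴ], so /ŋ/ → [ɴ].

[ɢəʁɴɛ]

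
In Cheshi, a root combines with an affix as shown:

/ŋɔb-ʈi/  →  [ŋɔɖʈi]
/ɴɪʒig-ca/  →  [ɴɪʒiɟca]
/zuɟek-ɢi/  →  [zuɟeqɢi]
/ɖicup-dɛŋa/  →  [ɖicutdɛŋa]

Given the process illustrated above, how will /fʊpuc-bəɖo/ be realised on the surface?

The data show regressive place assimilation: /b/ → [ɖ] before /ʈ/; /g/ → [ɟ] before /c/; /k/ → [q] before /ɢ/; /p/ → [t] before /d/. In each pair only place changes, matching the following consonant, while manner and voice stay constant.
The rule targets /c/ (voiceless palatal stop), which sits before the trigger /b/ (bilabial).
The voiceless bilabial stop is [p], so /c/ → [p].

[fʊpupbəɖo]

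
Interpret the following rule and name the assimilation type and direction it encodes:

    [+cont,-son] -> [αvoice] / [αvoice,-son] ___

The rule copies [voice] from the environment onto the target, so the assimilating feature is voicing.
The conditioning segment sits to the left of the focus bar, meaning the trigger precedes the segment that changes — progressive assimilation.

progressive voicing assimilation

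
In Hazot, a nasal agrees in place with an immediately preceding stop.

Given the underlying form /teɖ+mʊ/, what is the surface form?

[teɖɳʊ]

The rule targets /m/ (voiced bilabial nasal), which sits after the trigger /ɖ/ (retroflex).
The voiced retroflex nasal is [ɳ], so /m/ → [ɳ].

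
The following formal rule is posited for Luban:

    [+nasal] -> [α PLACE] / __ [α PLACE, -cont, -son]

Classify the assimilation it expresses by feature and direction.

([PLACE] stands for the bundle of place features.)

regressive place assimilation

The rule copies the place features (abbreviated [PLACE]) from the environment onto the target, so the assimilating feature is place.
Since the environment is written after the underscore, the trigger follows the target; the direction is regressive.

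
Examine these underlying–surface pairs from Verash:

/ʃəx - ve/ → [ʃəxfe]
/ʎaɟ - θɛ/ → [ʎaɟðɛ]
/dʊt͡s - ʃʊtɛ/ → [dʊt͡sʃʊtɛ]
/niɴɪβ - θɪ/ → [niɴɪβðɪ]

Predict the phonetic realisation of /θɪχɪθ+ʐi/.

[θɪχɪθʂi]

The data show progressive voicing assimilation: /v/ → [f] after /x/; /θ/ → [ð] after /ɟ/; /θ/ → [ð] after /β/. In each pair only voicing changes, matching the preceding consonant, while place and manner stay constant.
Nothing changes in [dʊt͡sʃʊtɛ]: there the adjacent consonants already agree in voicing (/ʃ/ and /t͡s/ are both voiceless), so this form is consistent with the same rule.
/ʐ/ is a voiced retroflex fricative. The preceding trigger /θ/ is voiceless, so /ʐ/ must become voiceless as well.
A voiceless retroflex fricative is [ʂ], so the surface segment is [ʂ].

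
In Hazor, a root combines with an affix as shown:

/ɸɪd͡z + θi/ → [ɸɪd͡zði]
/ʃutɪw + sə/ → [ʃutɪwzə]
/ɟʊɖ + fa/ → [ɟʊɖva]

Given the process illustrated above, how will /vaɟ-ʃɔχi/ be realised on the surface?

[vaɟʒɔχi]

The data show progressive voicing assimilation: /θ/ → [ð] after /d͡z/; /s/ → [z] after /w/; /f/ → [v] after /ɖ/. In each pair only voicing changes, matching the preceding consonant, while place and manner stay constant.
/ʃ/ is a voiceless postalveolar fricative. The preceding trigger /ɟ/ is voiced, so /ʃ/ must become voiced as well.
Changing only its voicing to voiced gives [ʒ] — the voiced postalveolar fricative.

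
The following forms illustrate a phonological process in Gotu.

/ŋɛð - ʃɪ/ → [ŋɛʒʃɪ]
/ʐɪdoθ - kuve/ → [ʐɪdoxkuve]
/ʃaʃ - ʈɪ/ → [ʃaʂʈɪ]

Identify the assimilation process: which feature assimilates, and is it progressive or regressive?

regressive place assimilation

The segment that alternates is /ð/, which surfaces as [ʒ] when adjacent to /ʃ/.
The change dental → postalveolar matches the place of the following /ʃ/, identifying this as place assimilation.
Manner and voice are unchanged, so the assimilation is partial, not total.
Checking the remaining alternations: /θ/ → [x] before /k/ (dental → velar, matching velar); /ʃ/ → [ʂ] before /ʈ/ (postalveolar → retroflex, matching retroflex) — only place changes, and always toward the following segment.
The trigger is the following segment, so the direction is regressive (anticipatory).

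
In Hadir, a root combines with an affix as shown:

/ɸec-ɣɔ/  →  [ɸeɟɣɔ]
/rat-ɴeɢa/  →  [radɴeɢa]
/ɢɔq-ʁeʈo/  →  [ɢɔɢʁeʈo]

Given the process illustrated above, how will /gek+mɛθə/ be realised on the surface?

[gegmɛθə]

The data show regressive voicing assimilation: /c/ → [ɟ] before /ɣ/; /t/ → [d] before /ɴ/; /q/ → [ɢ] before /ʁ/. In each pair only voicing changes, matching the following consonant, while place and manner stay constant.
The rule targets /k/ (voiceless velar stop), which sits before the trigger /m/ (voiced).
Changing only its voicing to voiced gives [g] — the voiced velar stop.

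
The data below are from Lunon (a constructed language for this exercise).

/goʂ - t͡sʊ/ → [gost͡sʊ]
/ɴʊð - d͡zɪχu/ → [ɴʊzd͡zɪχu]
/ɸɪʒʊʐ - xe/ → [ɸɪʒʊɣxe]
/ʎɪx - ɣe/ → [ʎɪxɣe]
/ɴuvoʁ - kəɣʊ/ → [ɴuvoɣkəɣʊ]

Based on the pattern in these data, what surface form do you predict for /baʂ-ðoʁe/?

The data show regressive place assimilation: /ʂ/ → [s] before /t͡s/; /ð/ → [z] before /d͡z/; /ʐ/ → [ɣ] before /x/; /ʁ/ → [ɣ] before /k/. In each pair only place changes, matching the following consonant, while manner and voice stay constant.
Nothing changes in [ʎɪxɣe]: there the adjacent consonants already agree in place (/x/ and /ɣ/ are both velar), so this form is consistent with the same rule.
/ʂ/ is a voiceless retroflex fricative. The following trigger /ð/ is dental, so /ʂ/ must become dental as well.
A voiceless dental fricative is [θ], so the surface segment is [θ].

[baθðoʁe]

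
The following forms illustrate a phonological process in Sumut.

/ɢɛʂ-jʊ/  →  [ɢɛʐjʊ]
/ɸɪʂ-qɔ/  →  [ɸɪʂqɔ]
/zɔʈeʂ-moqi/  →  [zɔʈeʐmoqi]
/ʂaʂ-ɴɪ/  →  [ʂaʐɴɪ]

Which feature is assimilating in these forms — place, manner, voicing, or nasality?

Underlying /ʂ/ is realised as [ʐ] next to /j/; /j/ itself does not change.
The change voiceless → voiced matches the voicing of the following /j/, identifying this as voicing assimilation.
The same holds elsewhere in the data: /ʂ/ → [ʐ] before /m/ (voiceless → voiced, matching voiced); /ʂ/ → [ʐ] before /ɴ/ (voiceless → voiced, matching voiced) — only voicing changes, and always toward the following segment.
No alternation appears in [ɸɪʂqɔ]: there the adjacent consonants already agree in voicing (/ʂ/ and /q/ are both voiceless), so this form is consistent with the same rule.

voicing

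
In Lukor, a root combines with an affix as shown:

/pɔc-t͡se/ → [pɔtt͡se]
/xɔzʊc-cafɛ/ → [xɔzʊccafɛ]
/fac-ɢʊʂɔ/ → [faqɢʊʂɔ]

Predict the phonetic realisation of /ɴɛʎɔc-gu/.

The data show regressive place assimilation: /c/ → [t] before /t͡s/; /c/ → [q] before /ɢ/. In each pair only place changes, matching the following consonant, while manner and voice stay constant.
Nothing changes in [xɔzʊccafɛ]: there the adjacent consonants already agree in place (/c/ and /c/ are both palatal), so this form is consistent with the same rule.
The rule targets /c/ (voiceless palatal stop), which sits before the trigger /g/ (velar).
A voiceless velar stop is [k], so the surface segment is [k].

[ɴɛʎɔkgu]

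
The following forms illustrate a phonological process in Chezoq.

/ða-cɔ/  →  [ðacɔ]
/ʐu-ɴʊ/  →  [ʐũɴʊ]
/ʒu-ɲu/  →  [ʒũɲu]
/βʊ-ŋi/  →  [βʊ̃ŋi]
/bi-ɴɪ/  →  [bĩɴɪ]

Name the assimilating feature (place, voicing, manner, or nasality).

The vowel /u/ surfaces as nasalised [ũ] next to the following nasal /ɴ/ — it has acquired the [+nasal] feature of its neighbour.
Likewise in the remaining data: /u/ → [ũ] before /ɲ/; /ʊ/ → [ʊ̃] before /ŋ/; /i/ → [ĩ] before /ɴ/ — each time a vowel is nasalised next to a following nasal.
No change occurs in [ðacɔ] because the vowel at the boundary is adjacent to an oral consonant, not a nasal (/a/ next to /c/).

nasality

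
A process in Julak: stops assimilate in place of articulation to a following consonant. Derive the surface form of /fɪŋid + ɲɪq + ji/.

The rule targets /d/ (voiced alveolar stop), which sits before the trigger /ɲ/ (palatal).
Changing only its place to palatal gives [ɟ] — the voiced palatal stop.
The same rule applies at the second boundary: /q/ → [c] next to /j/.

[fɪŋiɟɲɪcji]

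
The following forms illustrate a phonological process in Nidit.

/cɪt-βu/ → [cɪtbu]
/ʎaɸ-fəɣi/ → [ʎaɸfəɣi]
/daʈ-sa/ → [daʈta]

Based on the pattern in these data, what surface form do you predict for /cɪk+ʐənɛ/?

[cɪkɖənɛ]

The data show progressive manner assimilation: /β/ → [b] after /t/; /s/ → [t] after /ʈ/. In each pair only manner changes, matching the preceding consonant, while place and voice stay constant.
No alternation appears in [ʎaɸfəɣi]: there the adjacent consonants already agree in manner (/f/ and /ɸ/ are both fricatives), so this form is consistent with the same rule.
/ʐ/ is a voiced retroflex fricative. The preceding trigger /k/ is a stop, so /ʐ/ must become a stop as well.
The voiced retroflex stop is [ɖ], so /ʐ/ → [ɖ].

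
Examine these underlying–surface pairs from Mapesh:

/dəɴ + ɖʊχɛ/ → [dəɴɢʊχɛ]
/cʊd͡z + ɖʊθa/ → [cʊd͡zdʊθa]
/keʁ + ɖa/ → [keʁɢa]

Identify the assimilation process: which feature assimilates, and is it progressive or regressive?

progressive place assimilation

The segment that alternates is /ɖ/, which surfaces as [ɢ] when adjacent to /ɴ/.
/ɖ/ is retroflex while /ɴ/ is uvular; the output [ɢ] is uvular, matching the trigger — so the feature that spreads is place.
Manner and voice are unchanged, so the assimilation is partial, not total.
The other alternating forms pattern the same way: /ɖ/ → [d] after /d͡z/ (retroflex → alveolar, matching alveolar); /ɖ/ → [ɢ] after /ʁ/ (retroflex → uvular, matching uvular) — only place changes, and always toward the preceding segment.
Since the segment that changes follows the conditioning segment, the assimilation is progressive.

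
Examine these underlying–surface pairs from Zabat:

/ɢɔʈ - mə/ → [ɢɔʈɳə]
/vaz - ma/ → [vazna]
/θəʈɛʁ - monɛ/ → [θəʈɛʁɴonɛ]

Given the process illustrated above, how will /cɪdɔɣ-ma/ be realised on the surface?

[cɪdɔɣŋa]

The data show progressive place assimilation: /m/ → [ɳ] after /ʈ/; /m/ → [n] after /z/; /m/ → [ɴ] after /ʁ/. In each pair only place changes, matching the preceding consonant, while manner and voice stay constant.
/m/ is a voiced bilabial nasal. The preceding trigger /ɣ/ is velar, so /m/ must become velar as well.
The voiced velar nasal is [ŋ], so /m/ → [ŋ].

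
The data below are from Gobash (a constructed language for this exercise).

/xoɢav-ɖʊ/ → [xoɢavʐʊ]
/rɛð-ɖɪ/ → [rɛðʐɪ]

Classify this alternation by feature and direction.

The segment that alternates is /ɖ/, which surfaces as [ʐ] when adjacent to /v/.
The change stop → fricative matches the manner of the preceding /v/, identifying this as manner assimilation.
Place and voice are unchanged, so the assimilation is partial, not total.
The other alternating form patterns the same way: /ɖ/ → [ʐ] after /ð/ (stop → fricative, matching a fricative) — only manner changes, and always toward the preceding segment.
The trigger is the preceding segment, so the direction is progressive (perseverative).

progressive manner assimilation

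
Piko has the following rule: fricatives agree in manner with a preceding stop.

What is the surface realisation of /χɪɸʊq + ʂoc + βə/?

[χɪɸʊqʈocbə]

The rule targets /ʂ/ (voiceless retroflex fricative), which sits after the trigger /q/ (stop).
Changing only its manner to stop gives [ʈ] — the voiceless retroflex stop.
The same rule applies at the second boundary: /β/ → [b] next to /c/.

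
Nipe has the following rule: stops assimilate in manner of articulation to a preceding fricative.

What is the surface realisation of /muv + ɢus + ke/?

The rule targets /ɢ/ (voiced uvular stop), which sits after the trigger /v/ (fricative).
Changing only its manner to fricative gives [ʁ] — the voiced uvular fricative.
At the second juncture, /k/ likewise becomes [x] adjacent to /s/.

[muvʁusxe]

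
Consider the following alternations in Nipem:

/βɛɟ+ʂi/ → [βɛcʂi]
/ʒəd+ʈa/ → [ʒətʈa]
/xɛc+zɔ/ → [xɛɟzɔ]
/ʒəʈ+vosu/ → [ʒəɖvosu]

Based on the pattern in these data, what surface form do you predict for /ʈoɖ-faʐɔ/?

[ʈoʈfaʐɔ]

The data show regressive voicing assimilation: /ɟ/ → [c] before /ʂ/; /d/ → [t] before /ʈ/; /c/ → [ɟ] before /z/; /ʈ/ → [ɖ] before /v/. In each pair only voicing changes, matching the following consonant, while place and manner stay constant.
/ɖ/ is a voiced retroflex stop. The following trigger /f/ is voiceless, so /ɖ/ must become voiceless as well.
A voiceless retroflex stop is [ʈ], so the surface segment is [ʈ].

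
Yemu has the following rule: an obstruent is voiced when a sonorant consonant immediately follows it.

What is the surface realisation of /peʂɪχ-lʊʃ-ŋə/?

[peʂɪʁlʊʒŋə]

/χ/ is a voiceless uvular fricative. The following trigger /l/ is voiced, so /χ/ must become voiced as well.
A voiced uvular fricative is [ʁ], so the surface segment is [ʁ].
The same rule applies at the second boundary: /ʃ/ → [ʒ] next to /ŋ/.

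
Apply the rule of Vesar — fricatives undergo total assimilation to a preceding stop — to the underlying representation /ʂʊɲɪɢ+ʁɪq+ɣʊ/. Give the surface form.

[ʂʊɲɪɢɢɪqqʊ]

/ʁ/ is the segment targeted by the rule; it sits immediately after /ɢ/, so it assimilates completely and surfaces as [ɢ].
The same rule applies at the second boundary: /ɣ/ → [q] next to /q/.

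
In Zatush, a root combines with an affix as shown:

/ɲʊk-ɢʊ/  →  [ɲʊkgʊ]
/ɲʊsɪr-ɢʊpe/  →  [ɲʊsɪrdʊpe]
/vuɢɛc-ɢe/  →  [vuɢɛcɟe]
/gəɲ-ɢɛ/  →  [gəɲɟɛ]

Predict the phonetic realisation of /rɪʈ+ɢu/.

The data show progressive place assimilation: /ɢ/ → [g] after /k/; /ɢ/ → [d] after /r/; /ɢ/ → [ɟ] after /c/; /ɢ/ → [ɟ] after /ɲ/. In each pair only place changes, matching the preceding consonant, while manner and voice stay constant.
The rule targets /ɢ/ (voiced uvular stop), which sits after the trigger /ʈ/ (retroflex).
Changing only its place to retroflex gives [ɖ] — the voiced retroflex stop.

[rɪʈɖu]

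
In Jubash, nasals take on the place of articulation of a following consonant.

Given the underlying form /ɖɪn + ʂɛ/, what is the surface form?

/n/ is a voiced alveolar nasal. The following trigger /ʂ/ is retroflex, so /n/ must become retroflex as well.
The voiced retroflex nasal is [ɳ], so /n/ → [ɳ].

[ɖɪɳʂɛ]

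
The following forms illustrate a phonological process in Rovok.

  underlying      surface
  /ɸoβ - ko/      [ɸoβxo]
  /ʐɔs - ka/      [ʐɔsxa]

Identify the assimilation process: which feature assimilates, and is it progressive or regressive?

Underlying /k/ is realised as [x] next to /β/; /β/ itself does not change.
The change stop → fricative matches the manner of the preceding /β/, identifying this as manner assimilation.
Place and voice are unchanged, so the assimilation is partial, not total.
Checking the remaining alternation: /k/ → [x] after /s/ (stop → fricative, matching a fricative) — only manner changes, and always toward the preceding segment.
Since the segment that changes follows the conditioning segment, the assimilation is progressive.

progressive manner assimilation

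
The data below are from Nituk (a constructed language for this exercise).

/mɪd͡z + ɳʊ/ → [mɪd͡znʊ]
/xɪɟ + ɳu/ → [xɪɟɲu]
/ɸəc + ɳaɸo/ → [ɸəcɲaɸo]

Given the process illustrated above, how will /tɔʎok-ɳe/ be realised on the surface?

The data show progressive place assimilation: /ɳ/ → [n] after /d͡z/; /ɳ/ → [ɲ] after /ɟ/; /ɳ/ → [ɲ] after /c/. In each pair only place changes, matching the preceding consonant, while manner and voice stay constant.
/ɳ/ is a voiced retroflex nasal. The preceding trigger /k/ is velar, so /ɳ/ must become velar as well.
The voiced velar nasal is [ŋ], so /ɳ/ → [ŋ].

[tɔʎokŋe]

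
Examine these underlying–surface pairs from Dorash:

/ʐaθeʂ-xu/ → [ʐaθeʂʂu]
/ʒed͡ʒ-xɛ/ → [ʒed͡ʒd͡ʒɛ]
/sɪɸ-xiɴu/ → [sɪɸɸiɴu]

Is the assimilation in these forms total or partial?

total assimilation

Comparing underlying and surface forms, /x/ → [d͡ʒ] is the alternation; the neighbouring /d͡ʒ/ is constant.
The output [d͡ʒ] is identical to the trigger /d͡ʒ/ — every feature (place, manner, voicing) has been copied — so this is total assimilation.
The remaining alternations confirm this: /x/ → [ʂ] after /ʂ/; /x/ → [ɸ] after /ɸ/ — in each case the output is a copy of the preceding consonant.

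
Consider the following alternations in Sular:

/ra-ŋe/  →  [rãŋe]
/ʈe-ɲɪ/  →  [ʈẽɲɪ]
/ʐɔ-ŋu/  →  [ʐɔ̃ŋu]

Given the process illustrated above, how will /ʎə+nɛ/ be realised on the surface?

The data show regressive nasality assimilation (vowel nasalisation): /a/ → [ã] before /ŋ/; /e/ → [ẽ] before /ɲ/; /ɔ/ → [ɔ̃] before /ŋ/ — a vowel is nasalised by an immediately following nasal consonant.
/ə/ sits next to the nasal /n/ and is therefore nasalised to [ə̃].

[ʎə̃nɛ]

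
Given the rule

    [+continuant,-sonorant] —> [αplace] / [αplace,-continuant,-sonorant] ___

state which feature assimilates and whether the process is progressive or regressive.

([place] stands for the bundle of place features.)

progressive place assimilation

The shared variable α links the value of the place features (abbreviated [place]) on the target to the same value on the neighbouring segment, so place is the feature that assimilates.
The conditioning segment sits to the left of the focus bar, meaning the trigger precedes the segment that changes — progressive assimilation.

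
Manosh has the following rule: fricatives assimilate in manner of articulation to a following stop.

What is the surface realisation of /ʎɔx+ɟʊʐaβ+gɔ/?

The rule targets /x/ (voiceless velar fricative), which sits before the trigger /ɟ/ (stop).
The voiceless velar stop is [k], so /x/ → [k].
At the second juncture, /β/ likewise becomes [b] adjacent to /g/.

[ʎɔkɟʊʐabgɔ]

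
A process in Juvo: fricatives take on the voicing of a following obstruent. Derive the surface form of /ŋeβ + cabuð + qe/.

The rule targets /β/ (voiced bilabial fricative), which sits before the trigger /c/ (voiceless).
The voiceless bilabial fricative is [ɸ], so /β/ → [ɸ].
The same rule applies at the second boundary: /ð/ → [θ] next to /q/.

[ŋeɸcabuθqe]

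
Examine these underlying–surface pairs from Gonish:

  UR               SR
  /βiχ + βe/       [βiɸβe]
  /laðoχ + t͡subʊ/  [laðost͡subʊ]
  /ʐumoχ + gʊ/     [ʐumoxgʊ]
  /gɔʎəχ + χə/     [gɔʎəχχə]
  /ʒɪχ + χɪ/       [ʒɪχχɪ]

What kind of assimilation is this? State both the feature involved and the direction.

Comparing underlying and surface forms, /χ/ → [ɸ] is the alternation; the neighbouring /β/ is constant.
/χ/ is uvular while /β/ is bilabial; the output [ɸ] is bilabial, matching the trigger — so the feature that spreads is place.
Manner and voice are unchanged, so the assimilation is partial, not total.
Checking the remaining alternations: /χ/ → [s] before /t͡s/ (uvular → alveolar, matching alveolar); /χ/ → [x] before /g/ (uvular → velar, matching velar) — only place changes, and always toward the following segment.
No alternation appears in [gɔʎəχχə], [ʒɪχχɪ]: there the adjacent consonants already agree in place (/χ/ and /χ/ are both uvular; /χ/ and /χ/ are both uvular), so these forms are consistent with the same rule.
Since the segment that changes precedes the conditioning segment, the assimilation is regressive.

regressive place assimilation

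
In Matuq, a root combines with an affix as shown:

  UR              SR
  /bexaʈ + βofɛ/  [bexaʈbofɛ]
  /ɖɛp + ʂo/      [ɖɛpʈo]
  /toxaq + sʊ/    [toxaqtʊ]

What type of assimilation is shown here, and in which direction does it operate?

The segment that alternates is /β/, which surfaces as [b] when adjacent to /ʈ/.
The change fricative → stop matches the manner of the preceding /ʈ/, identifying this as manner assimilation.
Place and voice are unchanged, so the assimilation is partial, not total.
The other alternating forms pattern the same way: /ʂ/ → [ʈ] after /p/ (fricative → stop, matching a stop); /s/ → [t] after /q/ (fricative → stop, matching a stop) — only manner changes, and always toward the preceding segment.
Since the segment that changes follows the conditioning segment, the assimilation is progressive.

progressive manner assimilation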